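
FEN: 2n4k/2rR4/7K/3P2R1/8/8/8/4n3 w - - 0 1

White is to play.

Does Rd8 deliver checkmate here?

After Rd8: black king on h8; in check: yes, from the white rook on d8.
King squares — g7: attacked by Rg5; h7: attacked by Kh6; g8: attacked by Rg5.
Black has no legal moves → checkmate.

yes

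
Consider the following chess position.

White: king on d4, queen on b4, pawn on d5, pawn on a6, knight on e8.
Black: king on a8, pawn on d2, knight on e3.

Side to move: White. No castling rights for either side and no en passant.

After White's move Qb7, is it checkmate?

yes

After Qb7: black king on a8; in check: yes, from the white queen on b7.
King squares — a7: attacked by Qb7; b7: attacked by Pa6; b8: attacked by Qb7.
Black has no legal moves → checkmate.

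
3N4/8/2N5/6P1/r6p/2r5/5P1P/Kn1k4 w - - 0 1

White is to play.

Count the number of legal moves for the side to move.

White to move; king on a1.
In check: yes, from the black rook on a4.
Legal moves: Kb2, Kxb1.
Count: 2.

2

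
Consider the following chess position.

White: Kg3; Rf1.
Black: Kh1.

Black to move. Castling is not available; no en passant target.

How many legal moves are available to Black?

0

Black to move; king on h1.
In check: yes, from the white rook on f1.
Legal moves: none.
Count: 0.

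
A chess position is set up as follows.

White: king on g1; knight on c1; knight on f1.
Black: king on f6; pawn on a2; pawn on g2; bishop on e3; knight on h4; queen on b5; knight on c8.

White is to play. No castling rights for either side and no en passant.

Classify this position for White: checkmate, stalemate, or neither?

neither

White to move; white king on g1.
In check: yes, from the black bishop on e3.
Legal moves for White: Kh2, Nxe3.
White is in check but has 2 legal moves → neither.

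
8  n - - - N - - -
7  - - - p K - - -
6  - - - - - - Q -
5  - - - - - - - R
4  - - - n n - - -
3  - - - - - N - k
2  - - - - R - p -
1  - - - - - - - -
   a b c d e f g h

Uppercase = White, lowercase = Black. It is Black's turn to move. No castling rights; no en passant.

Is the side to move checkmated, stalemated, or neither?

checkmate

Black to move; black king on h3.
In check: yes, from the white rook on h5.
King squares — g2: own pawn; h2: attacked by Nf3; g3: attacked by Qg6; g4: attacked by Qg6; h4: attacked by Nf3.
Legal moves for Black: none.
In check with no legal moves → checkmate.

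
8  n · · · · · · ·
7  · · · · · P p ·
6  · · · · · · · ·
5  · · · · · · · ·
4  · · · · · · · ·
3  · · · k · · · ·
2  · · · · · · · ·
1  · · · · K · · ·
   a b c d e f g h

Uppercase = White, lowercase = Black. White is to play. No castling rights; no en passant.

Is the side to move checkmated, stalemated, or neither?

White to move; white king on e1.
In check: no.
Legal moves for White: Kf2, Kf1, Kd1, f8=Q, f8=R, f8=B, f8=N.
White has 7 legal moves and is not in check → neither.

neither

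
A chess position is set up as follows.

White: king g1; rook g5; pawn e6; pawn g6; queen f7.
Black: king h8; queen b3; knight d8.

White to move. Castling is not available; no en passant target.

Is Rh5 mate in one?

After Rh5: black king on h8; in check: yes, from the white rook on h5.
King squares — g7: attacked by Qf7; h7: attacked by Rh5; g8: attacked by Qf7.
Black has no legal moves → checkmate.

yes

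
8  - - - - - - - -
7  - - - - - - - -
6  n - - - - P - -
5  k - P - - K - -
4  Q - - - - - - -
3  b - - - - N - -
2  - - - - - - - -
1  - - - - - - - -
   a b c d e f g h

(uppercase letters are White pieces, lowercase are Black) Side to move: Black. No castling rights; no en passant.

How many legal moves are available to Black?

1

Black to move; king on a5.
In check: yes, from the white queen on a4.
Legal moves: Kxa4.
Count: 1.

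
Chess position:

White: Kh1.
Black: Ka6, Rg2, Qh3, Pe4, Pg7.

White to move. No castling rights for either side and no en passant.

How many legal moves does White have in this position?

0

White to move; king on h1.
In check: yes, from the black queen on h3.
Legal moves: none.
Count: 0.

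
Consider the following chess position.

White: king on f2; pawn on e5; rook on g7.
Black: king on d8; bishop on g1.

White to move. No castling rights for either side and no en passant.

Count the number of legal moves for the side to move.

White to move; king on f2.
In check: yes, from the black bishop on g1.
Legal moves: Kg3, Kf3, Kg2, Ke2, Kxg1, Kf1, Ke1, Rxg1.
Count: 8.

8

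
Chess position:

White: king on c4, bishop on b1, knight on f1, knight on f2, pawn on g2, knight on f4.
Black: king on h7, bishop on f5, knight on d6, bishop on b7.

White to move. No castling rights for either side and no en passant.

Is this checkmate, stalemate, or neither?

White to move; white king on c4.
In check: yes, from the black knight on d6.
King squares — b3: available; c3: available; d3: attacked by Bf5; b4: available; d4: available; b5: attacked by Nd6; c5: available; d5: attacked by Bb7.
Legal moves for White: Kc5, Kd4, Kb4, Kc3, Kb3.
White is in check but has 5 legal moves → neither.

neither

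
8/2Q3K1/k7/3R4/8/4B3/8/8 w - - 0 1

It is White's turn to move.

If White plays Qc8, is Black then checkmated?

After Qc8: black king on a6; in check: yes, from the white queen on c8.
King squares — a5: attacked by Rd5; b5: attacked by Rd5; b6: attacked by Be3; a7: attacked by Be3; b7: attacked by Qc8.
Black has no legal moves → checkmate.

yes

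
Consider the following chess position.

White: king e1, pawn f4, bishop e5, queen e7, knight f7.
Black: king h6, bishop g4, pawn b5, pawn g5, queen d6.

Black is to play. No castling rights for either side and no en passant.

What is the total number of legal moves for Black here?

Black to move; king on h6.
In check: yes, from the white knight on f7.
Legal moves: Kh7, Kg6, Kh5.
Count: 3.

3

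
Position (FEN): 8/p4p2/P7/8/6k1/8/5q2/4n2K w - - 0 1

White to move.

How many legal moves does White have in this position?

White to move; king on h1.
In check: no.
Legal moves: none.
Count: 0.

0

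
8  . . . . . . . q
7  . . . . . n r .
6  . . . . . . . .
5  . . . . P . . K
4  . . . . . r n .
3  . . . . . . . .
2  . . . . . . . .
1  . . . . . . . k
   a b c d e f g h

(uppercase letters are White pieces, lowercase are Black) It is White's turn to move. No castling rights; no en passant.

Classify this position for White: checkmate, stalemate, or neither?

checkmate

White to move; white king on h5.
In check: yes, from the black queen on h8.
King squares — g4: attacked by Rf4; h4: attacked by Qh8; g5: attacked by Nf7; g6: attacked by Rg7; h6: attacked by Ng4.
Legal moves for White: none.
In check with no legal moves → checkmate.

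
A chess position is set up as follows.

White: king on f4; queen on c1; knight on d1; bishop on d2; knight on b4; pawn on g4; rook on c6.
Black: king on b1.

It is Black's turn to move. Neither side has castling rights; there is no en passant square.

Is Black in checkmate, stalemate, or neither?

checkmate

Black to move; black king on b1.
In check: yes, from the white queen on c1.
King squares — a1: attacked by Qc1; c1: attacked by Bd2; a2: attacked by Nb4; b2: attacked by Qc1; c2: attacked by Qc1.
Legal moves for Black: none.
In check with no legal moves → checkmate.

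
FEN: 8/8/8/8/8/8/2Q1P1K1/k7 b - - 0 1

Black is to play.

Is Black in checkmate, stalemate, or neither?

Black to move; black king on a1.
In check: no.
King squares — b1: attacked by Qc2; a2: attacked by Qc2; b2: attacked by Qc2.
Legal moves for Black: none.
Not in check and no legal moves → stalemate.

stalemate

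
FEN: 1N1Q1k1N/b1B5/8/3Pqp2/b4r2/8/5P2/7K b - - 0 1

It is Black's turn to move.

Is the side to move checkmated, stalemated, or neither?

neither

Black to move; black king on f8.
In check: yes, from the white queen on d8.
King squares — e7: attacked by Qd8; f7: attacked by Nh8; g7: available; e8: attacked by Qd8; g8: attacked by Qd8.
Legal moves for Black: Kg7, Qe8, Be8.
Black is in check but has 3 legal moves → neither.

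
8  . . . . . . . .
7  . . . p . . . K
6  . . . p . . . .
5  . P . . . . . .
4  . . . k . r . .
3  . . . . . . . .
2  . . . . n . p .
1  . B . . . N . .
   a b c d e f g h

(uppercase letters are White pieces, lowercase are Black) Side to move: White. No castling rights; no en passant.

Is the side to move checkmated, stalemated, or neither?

White to move; white king on h7.
In check: no.
Legal moves for White: Kh8, Kg8, Kg7, Kh6, Kg6, Ng3, Ne3, Nh2, Nd2, Bg6, Bf5, Be4, Bd3, Bc2, Ba2, b6.
White has 16 legal moves and is not in check → neither.

neither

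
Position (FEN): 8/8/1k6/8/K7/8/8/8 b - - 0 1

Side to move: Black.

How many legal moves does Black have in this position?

6

Black to move; king on b6.
In check: no.
Legal moves: Kc7, Kb7, Ka7, Kc6, Ka6, Kc5.
Count: 6.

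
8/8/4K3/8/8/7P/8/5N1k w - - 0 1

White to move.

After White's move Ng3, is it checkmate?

no

After Ng3: black king on h1; in check: yes, from the white knight on g3.
Black has 3 legal replies: Kh2, Kg2, Kg1.
In check but a legal move exists → not checkmate.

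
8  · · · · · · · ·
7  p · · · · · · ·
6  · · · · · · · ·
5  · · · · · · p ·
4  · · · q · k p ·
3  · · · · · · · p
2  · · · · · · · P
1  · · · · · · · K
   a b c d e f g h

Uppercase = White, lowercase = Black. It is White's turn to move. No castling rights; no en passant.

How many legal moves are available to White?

0

White to move; king on h1.
In check: no.
Legal moves: none.
Count: 0.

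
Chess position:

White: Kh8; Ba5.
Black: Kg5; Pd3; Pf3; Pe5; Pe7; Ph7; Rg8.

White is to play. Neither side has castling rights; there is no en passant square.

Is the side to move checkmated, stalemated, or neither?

White to move; white king on h8.
In check: yes, from the black rook on g8.
King squares — g7: attacked by Rg8; h7: available; g8: available.
Legal moves for White: Kxg8, Kxh7.
White is in check but has 2 legal moves → neither.

neither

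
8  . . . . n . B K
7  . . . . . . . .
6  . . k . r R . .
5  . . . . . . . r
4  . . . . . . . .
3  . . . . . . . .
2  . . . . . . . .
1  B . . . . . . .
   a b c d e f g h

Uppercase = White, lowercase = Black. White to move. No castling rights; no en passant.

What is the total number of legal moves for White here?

2

White to move; king on h8.
In check: yes, from the black rook on h5.
Legal moves: Bh7, Rh6.
Count: 2.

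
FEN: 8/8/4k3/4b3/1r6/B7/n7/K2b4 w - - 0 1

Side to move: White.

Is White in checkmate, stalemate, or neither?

White to move; white king on a1.
In check: yes, from the black bishop on e5.
Legal moves for White: Kxa2, Bb2.
White is in check but has 2 legal moves → neither.

neither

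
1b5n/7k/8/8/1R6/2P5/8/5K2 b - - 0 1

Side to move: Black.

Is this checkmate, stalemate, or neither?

Black to move; black king on h7.
In check: no.
Legal moves for Black: Nf7, Ng6, Bc7, Ba7, Bd6, Be5, Bf4, Bg3, Bh2, Kg8, Kg7, Kh6, Kg6.
Black has 13 legal moves and is not in check → neither.

neither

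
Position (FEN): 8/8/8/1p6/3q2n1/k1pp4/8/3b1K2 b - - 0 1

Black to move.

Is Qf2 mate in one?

After Qf2: white king on f1; in check: yes, from the black queen on f2.
King squares — e1: attacked by Qf2; g1: attacked by Qf2; e2: attacked by Bd1; f2: attacked by Ng4; g2: attacked by Qf2.
White has no legal moves → checkmate.

yes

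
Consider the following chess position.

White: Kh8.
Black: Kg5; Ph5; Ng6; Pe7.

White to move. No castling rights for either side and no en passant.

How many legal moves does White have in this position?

White to move; king on h8.
In check: yes, from the black knight on g6.
Legal moves: Kg8, Kh7, Kg7.
Count: 3.

3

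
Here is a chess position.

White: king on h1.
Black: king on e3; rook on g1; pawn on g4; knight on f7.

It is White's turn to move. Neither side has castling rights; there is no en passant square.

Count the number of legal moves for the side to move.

White to move; king on h1.
In check: yes, from the black rook on g1.
Legal moves: Kh2, Kxg1.
Count: 2.

2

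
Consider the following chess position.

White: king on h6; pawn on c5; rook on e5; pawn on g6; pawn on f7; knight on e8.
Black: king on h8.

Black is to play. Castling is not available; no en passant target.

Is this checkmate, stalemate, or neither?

stalemate

Black to move; black king on h8.
In check: no.
King squares — g7: attacked by Kh6; h7: attacked by Pg6; g8: attacked by Pf7.
Legal moves for Black: none.
Not in check and no legal moves → stalemate.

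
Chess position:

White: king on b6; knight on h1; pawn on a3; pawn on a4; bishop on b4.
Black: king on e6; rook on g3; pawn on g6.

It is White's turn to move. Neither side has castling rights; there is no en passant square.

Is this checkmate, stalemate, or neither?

White to move; white king on b6.
In check: no.
Legal moves for White include: Kc7, Kb7, Ka7, Kc6, Ka6, Kc5, Kb5, Ka5, Bf8, Be7, Bd6, Bc5, Ba5, Bc3, Bd2, Be1, Nxg3, Nf2, ... (list truncated; more exist).
White has legal moves and is not in check → neither.

neither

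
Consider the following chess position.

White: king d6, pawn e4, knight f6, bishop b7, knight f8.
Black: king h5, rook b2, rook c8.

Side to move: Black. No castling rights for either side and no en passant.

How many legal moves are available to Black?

Black to move; king on h5.
In check: yes, from the white knight on f6.
Legal moves: Kh6, Kg5, Kh4.
Count: 3.

3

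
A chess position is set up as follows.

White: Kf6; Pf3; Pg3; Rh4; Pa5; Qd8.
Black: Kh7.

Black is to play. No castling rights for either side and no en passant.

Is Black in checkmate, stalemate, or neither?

checkmate

Black to move; black king on h7.
In check: yes, from the white rook on h4.
King squares — g6: attacked by Kf6; h6: attacked by Rh4; g7: attacked by Kf6; g8: attacked by Qd8; h8: attacked by Rh4.
Legal moves for Black: none.
In check with no legal moves → checkmate.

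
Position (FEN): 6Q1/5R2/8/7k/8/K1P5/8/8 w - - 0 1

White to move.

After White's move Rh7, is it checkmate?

yes

After Rh7: black king on h5; in check: yes, from the white rook on h7.
King squares — g4: attacked by Qg8; h4: attacked by Rh7; g5: attacked by Qg8; g6: attacked by Qg8; h6: attacked by Rh7.
Black has no legal moves → checkmate.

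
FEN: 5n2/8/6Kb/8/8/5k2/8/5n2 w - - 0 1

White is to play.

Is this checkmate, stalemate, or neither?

White to move; white king on g6.
In check: yes, from the black knight on f8.
Legal moves for White: Kf7, Kxh6, Kf6, Kh5, Kf5.
White is in check but has 5 legal moves → neither.

neither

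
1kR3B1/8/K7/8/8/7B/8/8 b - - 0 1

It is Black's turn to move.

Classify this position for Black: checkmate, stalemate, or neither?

Black to move; black king on b8.
In check: yes, from the white rook on c8.
King squares — a7: attacked by Ka6; b7: attacked by Ka6; c7: attacked by Rc8; a8: attacked by Rc8; c8: attacked by Bh3.
Legal moves for Black: none.
In check with no legal moves → checkmate.

checkmate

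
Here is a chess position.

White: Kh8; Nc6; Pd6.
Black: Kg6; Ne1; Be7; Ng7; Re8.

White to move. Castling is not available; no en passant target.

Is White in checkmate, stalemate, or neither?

checkmate

White to move; white king on h8.
In check: yes, from the black rook on e8.
King squares — g7: attacked by Kg6; h7: attacked by Kg6; g8: attacked by Re8.
Legal moves for White: none.
In check with no legal moves → checkmate.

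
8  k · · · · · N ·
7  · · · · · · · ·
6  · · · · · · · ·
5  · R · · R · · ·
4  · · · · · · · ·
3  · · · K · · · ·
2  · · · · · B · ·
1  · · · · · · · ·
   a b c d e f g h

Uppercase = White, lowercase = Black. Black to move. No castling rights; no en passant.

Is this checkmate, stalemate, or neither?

Black to move; black king on a8.
In check: no.
King squares — a7: attacked by Bf2; b7: attacked by Rb5; b8: attacked by Rb5.
Legal moves for Black: none.
Not in check and no legal moves → stalemate.

stalemate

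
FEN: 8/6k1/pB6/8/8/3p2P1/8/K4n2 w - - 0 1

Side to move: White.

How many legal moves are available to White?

13

White to move; king on a1.
In check: no.
Legal moves: Bd8, Bc7, Ba7, Bc5, Ba5, Bd4+, Be3, Bf2, Bg1, Kb2, Ka2, Kb1, g4.
Count: 13.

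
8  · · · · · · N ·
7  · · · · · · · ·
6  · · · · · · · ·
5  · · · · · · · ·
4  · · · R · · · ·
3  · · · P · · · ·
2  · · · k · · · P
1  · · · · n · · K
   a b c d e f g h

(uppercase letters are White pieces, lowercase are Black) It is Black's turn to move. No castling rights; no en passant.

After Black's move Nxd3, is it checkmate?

no

After Nxd3: white king on h1; in check: no.
White is not in check, so this cannot be checkmate.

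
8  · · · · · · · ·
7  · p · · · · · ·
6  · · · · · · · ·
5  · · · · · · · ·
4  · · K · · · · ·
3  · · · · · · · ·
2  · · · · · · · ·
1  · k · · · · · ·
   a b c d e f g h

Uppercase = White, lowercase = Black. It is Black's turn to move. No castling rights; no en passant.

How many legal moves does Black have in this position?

Black to move; king on b1.
In check: no.
Legal moves: Kc2, Kb2, Ka2, Kc1, Ka1, b6, b5+.
Count: 7.

7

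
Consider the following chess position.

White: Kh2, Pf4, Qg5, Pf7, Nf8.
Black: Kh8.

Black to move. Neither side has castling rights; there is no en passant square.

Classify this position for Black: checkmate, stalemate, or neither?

stalemate

Black to move; black king on h8.
In check: no.
King squares — g7: attacked by Qg5; h7: attacked by Nf8; g8: attacked by Qg5.
Legal moves for Black: none.
Not in check and no legal moves → stalemate.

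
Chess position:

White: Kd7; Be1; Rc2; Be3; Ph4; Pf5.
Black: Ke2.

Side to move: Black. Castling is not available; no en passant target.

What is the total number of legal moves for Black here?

6

Black to move; king on e2.
In check: yes, from the white rook on c2.
Legal moves: Kf3, Kxe3, Kd3, Kf1, Kxe1, Kd1.
Count: 6.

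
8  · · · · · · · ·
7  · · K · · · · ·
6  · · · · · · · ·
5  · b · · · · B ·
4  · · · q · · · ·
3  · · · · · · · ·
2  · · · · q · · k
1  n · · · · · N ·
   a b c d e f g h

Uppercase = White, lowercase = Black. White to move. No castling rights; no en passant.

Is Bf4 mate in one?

no

After Bf4: black king on h2; in check: yes, from the white bishop on f4.
Black has 4 legal replies: Kg2, Kh1, Kxg1, Qxf4+.
In check but a legal move exists → not checkmate.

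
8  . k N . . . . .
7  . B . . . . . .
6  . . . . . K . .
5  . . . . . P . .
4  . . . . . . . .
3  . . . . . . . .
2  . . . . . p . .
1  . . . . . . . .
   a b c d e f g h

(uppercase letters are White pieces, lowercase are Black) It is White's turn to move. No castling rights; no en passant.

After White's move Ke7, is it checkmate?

After Ke7: black king on b8; in check: no.
Black is not in check, so this cannot be checkmate.

no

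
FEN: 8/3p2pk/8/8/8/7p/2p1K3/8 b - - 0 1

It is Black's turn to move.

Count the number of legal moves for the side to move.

Black to move; king on h7.
In check: no.
Legal moves: Kh8, Kg8, Kh6, Kg6, g6, d6, h2, c1=Q, c1=R, c1=B, c1=N+, g5, d5.
Count: 13.

13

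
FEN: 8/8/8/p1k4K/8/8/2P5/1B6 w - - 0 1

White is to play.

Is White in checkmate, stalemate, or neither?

neither

White to move; white king on h5.
In check: no.
Legal moves for White: Kh6, Kg6, Kg5, Kh4, Kg4, Ba2, c3, c4.
White has 8 legal moves and is not in check → neither.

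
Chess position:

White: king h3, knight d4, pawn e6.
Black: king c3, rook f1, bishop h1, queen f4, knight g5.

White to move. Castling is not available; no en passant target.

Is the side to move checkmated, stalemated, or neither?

checkmate

White to move; white king on h3.
In check: yes, from the black knight on g5.
King squares — g2: attacked by Bh1; h2: attacked by Qf4; g3: attacked by Qf4; g4: attacked by Qf4; h4: attacked by Qf4.
Legal moves for White: none.
In check with no legal moves → checkmate.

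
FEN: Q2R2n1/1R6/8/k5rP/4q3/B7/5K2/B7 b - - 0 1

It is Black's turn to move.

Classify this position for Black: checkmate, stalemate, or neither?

Black to move; black king on a5.
In check: yes, from the white queen on a8.
King squares — a4: attacked by Qa8; b4: attacked by Ba3; b5: attacked by Rb7; a6: attacked by Qa8; b6: attacked by Rb7.
Legal moves for Black: none.
In check with no legal moves → checkmate.

checkmate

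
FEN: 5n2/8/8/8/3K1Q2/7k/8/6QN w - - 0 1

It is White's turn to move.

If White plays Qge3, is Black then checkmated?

no

After Qge3: black king on h3; in check: yes, from the white queen on e3.
Black has 1 legal reply: Kg2.
In check but a legal move exists → not checkmate.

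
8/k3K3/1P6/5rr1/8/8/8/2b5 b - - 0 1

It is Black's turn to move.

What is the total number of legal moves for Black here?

Black to move; king on a7.
In check: yes, from the white pawn on b6.
Legal moves: Kb8, Ka8, Kb7, Kxb6, Ka6.
Count: 5.

5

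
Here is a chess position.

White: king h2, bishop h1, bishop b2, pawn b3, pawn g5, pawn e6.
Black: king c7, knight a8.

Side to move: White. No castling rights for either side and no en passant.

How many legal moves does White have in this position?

White to move; king on h2.
In check: no.
Legal moves: Kh3, Kg3, Kg2, Kg1, Bh8, Bg7, Bf6, Be5+, Bd4, Bc3, Ba3, Bc1, Ba1, Bxa8, Bb7, Bc6, Bd5, Be4, Bf3, Bg2, e7, g6, b4.
Count: 23.

23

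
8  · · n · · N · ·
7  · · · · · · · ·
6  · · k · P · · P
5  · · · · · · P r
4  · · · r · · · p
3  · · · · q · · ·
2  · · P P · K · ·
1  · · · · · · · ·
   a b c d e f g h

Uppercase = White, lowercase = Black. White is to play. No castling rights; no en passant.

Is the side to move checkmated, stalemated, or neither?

White to move; white king on f2.
In check: yes, from the black queen on e3.
Legal moves for White: Kxe3, Kg2, Kf1, dxe3.
White is in check but has 4 legal moves → neither.

neither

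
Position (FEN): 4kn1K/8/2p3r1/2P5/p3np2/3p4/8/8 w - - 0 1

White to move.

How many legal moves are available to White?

0

White to move; king on h8.
In check: no.
Legal moves: none.
Count: 0.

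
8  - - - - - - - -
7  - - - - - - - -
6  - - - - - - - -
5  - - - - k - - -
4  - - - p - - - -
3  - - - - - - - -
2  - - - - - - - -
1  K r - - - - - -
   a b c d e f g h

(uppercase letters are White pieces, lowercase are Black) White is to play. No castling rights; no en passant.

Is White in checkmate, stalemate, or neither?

neither

White to move; white king on a1.
In check: yes, from the black rook on b1.
Legal moves for White: Ka2, Kxb1.
White is in check but has 2 legal moves → neither.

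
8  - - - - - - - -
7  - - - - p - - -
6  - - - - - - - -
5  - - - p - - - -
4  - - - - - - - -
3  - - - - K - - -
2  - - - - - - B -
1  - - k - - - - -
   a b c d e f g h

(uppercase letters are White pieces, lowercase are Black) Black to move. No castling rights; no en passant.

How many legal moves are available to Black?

7

Black to move; king on c1.
In check: no.
Legal moves: Kc2, Kb2, Kd1, Kb1, e6, d4+, e5.
Count: 7.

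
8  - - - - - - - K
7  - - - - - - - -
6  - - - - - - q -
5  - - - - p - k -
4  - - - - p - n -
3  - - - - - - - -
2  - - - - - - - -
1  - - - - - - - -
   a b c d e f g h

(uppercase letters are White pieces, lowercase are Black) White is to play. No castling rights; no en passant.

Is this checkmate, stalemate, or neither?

White to move; white king on h8.
In check: no.
King squares — g7: attacked by Qg6; h7: attacked by Qg6; g8: attacked by Qg6.
Legal moves for White: none.
Not in check and no legal moves → stalemate.

stalemate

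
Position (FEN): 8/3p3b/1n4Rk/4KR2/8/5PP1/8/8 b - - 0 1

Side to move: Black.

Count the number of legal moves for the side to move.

Black to move; king on h6.
In check: yes, from the white rook on g6.
Legal moves: Kxg6, Bxg6.
Count: 2.

2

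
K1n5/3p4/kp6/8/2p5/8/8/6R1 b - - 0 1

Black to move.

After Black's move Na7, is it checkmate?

no

After Na7: white king on a8; in check: no.
White is not in check, so this cannot be checkmate.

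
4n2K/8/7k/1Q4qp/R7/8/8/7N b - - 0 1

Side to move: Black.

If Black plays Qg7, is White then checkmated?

yes

After Qg7: white king on h8; in check: yes, from the black queen on g7.
King squares — g7: attacked by Kh6; h7: attacked by Kh6; g8: attacked by Qg7.
White has no legal moves → checkmate.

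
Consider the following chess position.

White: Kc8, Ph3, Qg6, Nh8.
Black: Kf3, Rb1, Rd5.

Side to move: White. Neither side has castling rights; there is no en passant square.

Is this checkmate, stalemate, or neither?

White to move; white king on c8.
In check: no.
Legal moves for White include: Nf7, Kc7, Qg8, Qe8, Qh7, Qg7, Qf7+, Qh6, Qf6+, Qe6, Qd6, Qc6, Qb6, Qa6, Qh5+, Qg5, Qf5+, Qg4+, ... (list truncated; more exist).
White has legal moves and is not in check → neither.

neither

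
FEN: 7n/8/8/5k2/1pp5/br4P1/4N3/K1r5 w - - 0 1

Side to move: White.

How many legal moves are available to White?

White to move; king on a1.
In check: yes, from the black rook on c1.
Legal moves: Ka2, Nxc1.
Count: 2.

2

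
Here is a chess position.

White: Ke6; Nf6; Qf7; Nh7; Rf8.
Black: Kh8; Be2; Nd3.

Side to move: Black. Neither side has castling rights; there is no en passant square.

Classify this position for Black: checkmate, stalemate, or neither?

Black to move; black king on h8.
In check: yes, from the white rook on f8.
King squares — g7: attacked by Qf7; h7: attacked by Nf6; g8: attacked by Nf6.
Legal moves for Black: none.
In check with no legal moves → checkmate.

checkmate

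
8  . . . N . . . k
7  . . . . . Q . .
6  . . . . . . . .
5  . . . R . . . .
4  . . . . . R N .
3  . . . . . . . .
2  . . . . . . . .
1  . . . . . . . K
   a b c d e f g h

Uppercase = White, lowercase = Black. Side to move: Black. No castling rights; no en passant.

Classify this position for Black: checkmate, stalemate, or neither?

Black to move; black king on h8.
In check: no.
King squares — g7: attacked by Qf7; h7: attacked by Qf7; g8: attacked by Qf7.
Legal moves for Black: none.
Not in check and no legal moves → stalemate.

stalemate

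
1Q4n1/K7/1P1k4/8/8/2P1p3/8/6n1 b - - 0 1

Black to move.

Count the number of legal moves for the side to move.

6

Black to move; king on d6.
In check: yes, from the white queen on b8.
Legal moves: Ke7, Kd7, Ke6, Kc6, Kd5, Kc5.
Count: 6.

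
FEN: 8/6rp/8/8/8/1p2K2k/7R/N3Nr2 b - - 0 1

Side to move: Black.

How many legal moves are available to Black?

Black to move; king on h3.
In check: yes, from the white rook on h2.
Legal moves: Kg4, Kg3, Kxh2.
Count: 3.

3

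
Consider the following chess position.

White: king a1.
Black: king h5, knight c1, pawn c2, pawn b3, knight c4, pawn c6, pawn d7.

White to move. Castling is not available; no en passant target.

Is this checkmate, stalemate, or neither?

stalemate

White to move; white king on a1.
In check: no.
King squares — b1: attacked by Pc2; a2: attacked by Nc1; b2: attacked by Nc4.
Legal moves for White: none.
Not in check and no legal moves → stalemate.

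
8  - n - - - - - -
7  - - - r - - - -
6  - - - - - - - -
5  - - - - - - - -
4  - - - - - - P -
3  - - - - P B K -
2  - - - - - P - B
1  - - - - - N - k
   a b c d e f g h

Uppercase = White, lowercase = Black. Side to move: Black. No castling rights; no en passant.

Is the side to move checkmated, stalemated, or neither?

Black to move; black king on h1.
In check: yes, from the white bishop on f3.
King squares — g1: attacked by Bh2; g2: attacked by Bf3; h2: attacked by Nf1.
Legal moves for Black: none.
In check with no legal moves → checkmate.

checkmate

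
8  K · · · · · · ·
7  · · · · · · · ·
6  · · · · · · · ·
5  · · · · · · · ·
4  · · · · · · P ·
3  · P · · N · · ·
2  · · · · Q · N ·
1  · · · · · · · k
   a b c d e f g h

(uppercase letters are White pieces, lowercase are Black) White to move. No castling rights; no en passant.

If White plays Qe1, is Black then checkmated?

no

After Qe1: black king on h1; in check: yes, from the white queen on e1.
Black has 1 legal reply: Kh2.
In check but a legal move exists → not checkmate.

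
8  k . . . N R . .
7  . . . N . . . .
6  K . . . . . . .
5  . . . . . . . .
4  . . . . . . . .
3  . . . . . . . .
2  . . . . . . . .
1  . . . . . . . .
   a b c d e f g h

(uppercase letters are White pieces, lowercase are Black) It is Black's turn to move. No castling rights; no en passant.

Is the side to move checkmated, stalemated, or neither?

Black to move; black king on a8.
In check: no.
King squares — a7: attacked by Ka6; b7: attacked by Ka6; b8: attacked by Nd7.
Legal moves for Black: none.
Not in check and no legal moves → stalemate.

stalemate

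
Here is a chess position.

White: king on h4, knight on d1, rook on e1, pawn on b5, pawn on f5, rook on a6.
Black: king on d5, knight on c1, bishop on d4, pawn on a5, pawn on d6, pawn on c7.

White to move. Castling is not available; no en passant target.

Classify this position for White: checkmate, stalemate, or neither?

White to move; white king on h4.
In check: no.
Legal moves for White include: Ra8, Ra7, Rxd6+, Rc6, Rb6, Rxa5, Kh5, Kg5, Kg4, Kh3, Kg3, Re8, Re7, Re6, Re5+, Re4, Re3, Re2, ... (list truncated; more exist).
White has legal moves and is not in check → neither.

neither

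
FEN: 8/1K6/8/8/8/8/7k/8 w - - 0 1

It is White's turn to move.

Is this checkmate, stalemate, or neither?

neither

White to move; white king on b7.
In check: no.
Legal moves for White: Kc8, Kb8, Ka8, Kc7, Ka7, Kc6, Kb6, Ka6.
White has 8 legal moves and is not in check → neither.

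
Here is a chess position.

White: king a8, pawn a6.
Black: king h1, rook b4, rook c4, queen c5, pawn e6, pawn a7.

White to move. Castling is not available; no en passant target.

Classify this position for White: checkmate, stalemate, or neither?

stalemate

White to move; white king on a8.
In check: no.
King squares — a7: attacked by Qc5; b7: attacked by Rb4; b8: attacked by Rb4.
Legal moves for White: none.
Not in check and no legal moves → stalemate.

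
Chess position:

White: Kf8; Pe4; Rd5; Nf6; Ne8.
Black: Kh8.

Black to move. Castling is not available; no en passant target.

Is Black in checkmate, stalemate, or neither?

Black to move; black king on h8.
In check: no.
King squares — g7: attacked by Ne8; h7: attacked by Nf6; g8: attacked by Nf6.
Legal moves for Black: none.
Not in check and no legal moves → stalemate.

stalemate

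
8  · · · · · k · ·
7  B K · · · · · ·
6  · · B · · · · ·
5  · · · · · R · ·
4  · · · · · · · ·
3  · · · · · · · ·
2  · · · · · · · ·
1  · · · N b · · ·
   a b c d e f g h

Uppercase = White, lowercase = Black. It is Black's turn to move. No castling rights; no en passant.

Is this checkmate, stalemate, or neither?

neither

Black to move; black king on f8.
In check: yes, from the white rook on f5.
King squares — e7: available; f7: attacked by Rf5; g7: available; e8: attacked by Bc6; g8: available.
Legal moves for Black: Kg8, Kg7, Ke7.
Black is in check but has 3 legal moves → neither.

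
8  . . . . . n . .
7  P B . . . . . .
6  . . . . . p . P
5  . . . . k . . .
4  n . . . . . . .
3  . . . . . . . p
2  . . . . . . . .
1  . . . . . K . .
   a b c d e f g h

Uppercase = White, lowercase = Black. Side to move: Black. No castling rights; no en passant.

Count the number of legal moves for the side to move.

Black to move; king on e5.
In check: no.
Legal moves: Nh7, Nd7, Ng6, Ne6, Ke6, Kd6, Kf5, Kf4, Kd4, Nb6, Nc5, Nc3, Nb2, f5, h2.
Count: 15.

15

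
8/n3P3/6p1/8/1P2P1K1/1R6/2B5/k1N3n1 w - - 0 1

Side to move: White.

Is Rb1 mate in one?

After Rb1: black king on a1; in check: yes, from the white rook on b1.
King squares — b1: attacked by Bc2; a2: attacked by Nc1; b2: attacked by Rb1.
Black has no legal moves → checkmate.

yes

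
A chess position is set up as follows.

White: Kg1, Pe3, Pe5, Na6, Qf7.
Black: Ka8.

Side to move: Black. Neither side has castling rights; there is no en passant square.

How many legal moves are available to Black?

Black to move; king on a8.
In check: no.
Legal moves: none.
Count: 0.

0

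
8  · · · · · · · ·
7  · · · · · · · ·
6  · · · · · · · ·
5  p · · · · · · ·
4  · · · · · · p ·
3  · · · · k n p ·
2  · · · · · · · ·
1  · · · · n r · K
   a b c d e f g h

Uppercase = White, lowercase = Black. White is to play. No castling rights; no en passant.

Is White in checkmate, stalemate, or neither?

White to move; white king on h1.
In check: yes, from the black rook on f1.
King squares — g1: attacked by Rf1; g2: attacked by Ne1; h2: attacked by Nf3.
Legal moves for White: none.
In check with no legal moves → checkmate.

checkmate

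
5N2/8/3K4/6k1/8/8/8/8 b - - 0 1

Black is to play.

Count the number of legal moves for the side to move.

Black to move; king on g5.
In check: no.
Legal moves: Kh6, Kf6, Kh5, Kf5, Kh4, Kg4, Kf4.
Count: 7.

7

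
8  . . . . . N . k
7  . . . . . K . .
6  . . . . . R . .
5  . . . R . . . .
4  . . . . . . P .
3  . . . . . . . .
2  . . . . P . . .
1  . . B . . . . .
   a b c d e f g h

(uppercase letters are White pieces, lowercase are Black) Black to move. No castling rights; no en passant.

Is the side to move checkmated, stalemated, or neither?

Black to move; black king on h8.
In check: no.
King squares — g7: attacked by Kf7; h7: attacked by Nf8; g8: attacked by Kf7.
Legal moves for Black: none.
Not in check and no legal moves → stalemate.

stalemate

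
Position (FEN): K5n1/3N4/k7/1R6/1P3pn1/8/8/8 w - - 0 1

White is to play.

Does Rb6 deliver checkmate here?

yes

After Rb6: black king on a6; in check: yes, from the white rook on b6.
King squares — a5: attacked by Pb4; b5: attacked by Rb6; b6: attacked by Nd7; a7: attacked by Ka8; b7: attacked by Rb6.
Black has no legal moves → checkmate.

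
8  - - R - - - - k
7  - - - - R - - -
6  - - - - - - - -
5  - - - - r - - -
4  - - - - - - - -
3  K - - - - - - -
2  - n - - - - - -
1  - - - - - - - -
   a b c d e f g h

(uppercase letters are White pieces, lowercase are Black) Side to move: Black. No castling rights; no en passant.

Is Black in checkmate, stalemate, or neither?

checkmate

Black to move; black king on h8.
In check: yes, from the white rook on c8.
King squares — g7: attacked by Re7; h7: attacked by Re7; g8: attacked by Rc8.
Legal moves for Black: none.
In check with no legal moves → checkmate.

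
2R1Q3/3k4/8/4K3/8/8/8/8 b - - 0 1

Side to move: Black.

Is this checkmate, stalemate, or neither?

Black to move; black king on d7.
In check: yes, from the white queen on e8.
King squares — c6: attacked by Rc8; d6: attacked by Ke5; e6: attacked by Ke5; c7: attacked by Rc8; e7: attacked by Qe8; c8: attacked by Qe8; d8: attacked by Rc8; e8: attacked by Rc8.
Legal moves for Black: none.
In check with no legal moves → checkmate.

checkmate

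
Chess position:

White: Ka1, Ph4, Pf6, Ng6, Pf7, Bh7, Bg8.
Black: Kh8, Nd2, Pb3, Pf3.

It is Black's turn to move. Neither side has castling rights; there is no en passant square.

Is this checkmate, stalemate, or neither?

Black to move; black king on h8.
In check: yes, from the white knight on g6.
King squares — g7: attacked by Pf6; h7: attacked by Bg8; g8: attacked by Pf7.
Legal moves for Black: none.
In check with no legal moves → checkmate.

checkmate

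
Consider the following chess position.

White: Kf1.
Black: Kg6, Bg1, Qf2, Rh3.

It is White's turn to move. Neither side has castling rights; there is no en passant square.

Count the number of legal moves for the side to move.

0

White to move; king on f1.
In check: yes, from the black queen on f2.
Legal moves: none.
Count: 0.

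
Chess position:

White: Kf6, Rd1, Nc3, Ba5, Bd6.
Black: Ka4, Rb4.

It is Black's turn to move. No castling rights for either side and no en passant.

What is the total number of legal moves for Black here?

Black to move; king on a4.
In check: yes, from the white knight on c3.
Legal moves: Kxa5, Kb3, Ka3.
Count: 3.

3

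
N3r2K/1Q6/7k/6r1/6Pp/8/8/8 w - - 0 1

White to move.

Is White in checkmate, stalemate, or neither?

checkmate

White to move; white king on h8.
In check: yes, from the black rook on e8.
King squares — g7: attacked by Rg5; h7: attacked by Kh6; g8: attacked by Rg5.
Legal moves for White: none.
In check with no legal moves → checkmate.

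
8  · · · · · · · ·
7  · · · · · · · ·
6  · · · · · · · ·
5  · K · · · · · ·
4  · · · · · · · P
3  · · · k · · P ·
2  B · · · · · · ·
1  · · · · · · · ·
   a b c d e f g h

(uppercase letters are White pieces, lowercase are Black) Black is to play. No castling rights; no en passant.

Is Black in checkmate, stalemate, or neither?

Black to move; black king on d3.
In check: no.
Legal moves for Black: Ke4, Kd4, Ke3, Kc3, Ke2, Kd2, Kc2.
Black has 7 legal moves and is not in check → neither.

neither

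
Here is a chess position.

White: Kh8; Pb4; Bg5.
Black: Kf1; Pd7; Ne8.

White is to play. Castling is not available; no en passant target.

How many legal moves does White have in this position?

12

White to move; king on h8.
In check: no.
Legal moves: Kg8, Kh7, Bd8, Be7, Bh6, Bf6, Bh4, Bf4, Be3, Bd2, Bc1, b5.
Count: 12.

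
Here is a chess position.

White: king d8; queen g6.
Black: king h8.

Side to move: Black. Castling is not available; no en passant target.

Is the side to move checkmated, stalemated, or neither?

Black to move; black king on h8.
In check: no.
King squares — g7: attacked by Qg6; h7: attacked by Qg6; g8: attacked by Qg6.
Legal moves for Black: none.
Not in check and no legal moves → stalemate.

stalemate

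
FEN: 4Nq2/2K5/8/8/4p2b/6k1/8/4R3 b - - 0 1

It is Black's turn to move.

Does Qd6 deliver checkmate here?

no

After Qd6: white king on c7; in check: yes, from the black queen on d6.
White has 4 legal replies: Kc8, Kb7, Kxd6, Nxd6.
In check but a legal move exists → not checkmate.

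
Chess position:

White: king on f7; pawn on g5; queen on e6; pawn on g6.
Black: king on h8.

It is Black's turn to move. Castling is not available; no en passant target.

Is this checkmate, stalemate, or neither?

Black to move; black king on h8.
In check: no.
King squares — g7: attacked by Kf7; h7: attacked by Pg6; g8: attacked by Kf7.
Legal moves for Black: none.
Not in check and no legal moves → stalemate.

stalemate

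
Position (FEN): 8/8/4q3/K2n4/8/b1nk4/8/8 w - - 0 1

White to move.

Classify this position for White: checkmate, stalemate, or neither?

stalemate

White to move; white king on a5.
In check: no.
King squares — a4: attacked by Nc3; b4: attacked by Ba3; b5: attacked by Nc3; a6: attacked by Qe6; b6: attacked by Nd5.
Legal moves for White: none.
Not in check and no legal moves → stalemate.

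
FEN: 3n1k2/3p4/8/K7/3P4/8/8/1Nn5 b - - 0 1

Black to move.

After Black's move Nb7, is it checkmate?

After Nb7: white king on a5; in check: yes, from the black knight on b7.
White has 5 legal replies: Kb6, Ka6, Kb5, Kb4, Ka4.
In check but a legal move exists → not checkmate.

no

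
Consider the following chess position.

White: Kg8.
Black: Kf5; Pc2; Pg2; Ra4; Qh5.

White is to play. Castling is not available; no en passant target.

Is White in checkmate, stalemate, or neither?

White to move; white king on g8.
In check: no.
Legal moves for White: Kf8, Kg7.
White has 2 legal moves and is not in check → neither.

neither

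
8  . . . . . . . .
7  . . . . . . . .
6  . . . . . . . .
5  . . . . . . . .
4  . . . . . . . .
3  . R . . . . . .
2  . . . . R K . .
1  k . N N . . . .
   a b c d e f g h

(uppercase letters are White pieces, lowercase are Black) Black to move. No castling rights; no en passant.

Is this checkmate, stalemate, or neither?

Black to move; black king on a1.
In check: no.
King squares — b1: attacked by Rb3; a2: attacked by Nc1; b2: attacked by Nd1.
Legal moves for Black: none.
Not in check and no legal moves → stalemate.

stalemate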